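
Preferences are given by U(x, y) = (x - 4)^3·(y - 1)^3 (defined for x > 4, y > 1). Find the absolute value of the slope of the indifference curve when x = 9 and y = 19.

MRS = 3.6

MU_x = 3·(x−4)^2·(y−1)^3, MU_y = 3·(x−4)^3·(y−1)^2.
MRS = (y−1)/(x−4).
At (9, 19): MRS = 3.6.
The indifference curve has slope −3.6 at this bundle.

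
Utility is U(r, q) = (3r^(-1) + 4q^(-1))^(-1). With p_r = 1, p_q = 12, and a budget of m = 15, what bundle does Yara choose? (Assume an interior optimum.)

r* = 3, q* = 1

For CES with ρ = -1, MRS = (3/4)·(q/r)^2.
Tangency: set MRS = p_r/p_q = 1/12.
So (q/r)^2 = 1/9; taking the square root, q/r = 1/3, i.e. q = (1/3)·r.
Substitute into the budget 1·r + 12·q = 15: 5·r = 15, so r* = 3 and q* = (1/3)·3 = 1.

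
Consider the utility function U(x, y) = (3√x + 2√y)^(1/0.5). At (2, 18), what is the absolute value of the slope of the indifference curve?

MRS = 4.5

For CES with ρ = 0.5, MRS = (3/2)·√(y/x).
At (2, 18): MRS = 4.5.
The indifference curve has slope −4.5 at this bundle.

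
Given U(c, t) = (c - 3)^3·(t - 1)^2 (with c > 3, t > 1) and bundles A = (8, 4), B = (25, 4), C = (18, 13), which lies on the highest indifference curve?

Bundle C

Evaluate utility at each bundle:
U(A) = 1125.
U(B) = 95832.
U(C) = 486000.
Highest utility is C, so C ≻ B ≻ A.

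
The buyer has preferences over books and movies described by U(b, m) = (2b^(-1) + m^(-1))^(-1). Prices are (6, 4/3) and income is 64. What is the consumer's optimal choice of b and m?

For CES with ρ = -1, MRS = (2/1)·(m/b)^2.
Tangency: set MRS = p_b/p_m = 6/(4/3) = 4.5.
So (m/b)^2 = 2.25; taking the square root, m/b = 1.5, i.e. m = 1.5·b.
Substitute into the budget 6·b + (4/3)·m = 64: 8·b = 64, so b* = 8 and m* = 1.5·8 = 12.

b* = 8, m* = 12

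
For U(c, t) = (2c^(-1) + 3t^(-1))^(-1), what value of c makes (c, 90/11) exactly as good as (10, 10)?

c = 15

U depends on (c, t) only through S = 2c^(-1) + 3t^(-1), so equal utility means equal S. At (10, 10): S = 0.5.
With t = 90/11: 3·(90/11)^(-1) = 11/30, so 2c^(-1) = 0.5 − 11/30 = 2/15, i.e. c^(-1) = 1/15.
Hence c = 1/(1/15) = 15.
Check: U(15, 90/11) = 2.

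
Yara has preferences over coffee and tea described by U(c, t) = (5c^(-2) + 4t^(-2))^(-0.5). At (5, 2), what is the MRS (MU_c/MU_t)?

For CES with ρ = -2, MRS = (5/4)·(t/c)^3.
At (5, 2): MRS = 2/25.
So at (5, 2) the consumer would give up 2/25 units of t for one more unit of c.

MRS = 2/25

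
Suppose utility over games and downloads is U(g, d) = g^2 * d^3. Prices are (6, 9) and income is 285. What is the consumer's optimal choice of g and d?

MU_g = 2·g·d^3 and MU_d = 3·g^2·d^2.
MRS = MU_g/MU_d = (2/3)·d/g.
Tangency: set MRS = p_g/p_d = 6/9 = 2/3.
So (2/3)·d/g = 2/3, i.e. d = g.
Substitute into the budget 6·g + 9·d = 285: 15·g = 285, so g* = 19.
Then d* = 19.

g* = 19, d* = 19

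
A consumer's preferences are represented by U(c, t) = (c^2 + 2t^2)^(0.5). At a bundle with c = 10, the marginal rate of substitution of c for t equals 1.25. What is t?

For CES with ρ = 2, MRS = (1/2)·(t/c)^(-1).
Setting (1/2)·(t/10)^(-1) = 1.25 gives (t/10)^(-1) = 2.5, so t/10 = 0.4 and t = 4.

t = 4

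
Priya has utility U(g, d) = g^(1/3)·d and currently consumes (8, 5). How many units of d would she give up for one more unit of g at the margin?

MRS = 5/24

MU_g = 1/3·g^(-2/3)·d and MU_d = g^(1/3).
MRS = MU_g/MU_d = (1/3)·d/g.
At (8, 5): MRS = 5/24.
So at (8, 5) the consumer would give up 5/24 units of d for one more unit of g.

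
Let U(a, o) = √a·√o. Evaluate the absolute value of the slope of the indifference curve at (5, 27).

MRS = 5.4

MU_a = 0.5·a^(-0.5)·√o and MU_o = 0.5·√a·o^(-0.5).
MRS = MU_a/MU_o = o/a.
At (5, 27): MRS = 5.4.
The indifference curve has slope −5.4 at this bundle.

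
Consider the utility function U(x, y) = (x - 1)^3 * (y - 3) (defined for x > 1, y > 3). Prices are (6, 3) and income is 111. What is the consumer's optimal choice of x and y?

MU_x = 3·(x−1)^2·(y−3), MU_y = (x−1)^3.
MRS = (3/1)·(y−3)/(x−1).
Tangency: set MRS = p_x/p_y = 6/3 = 2.
So (3/1)·(y − 3)/(x − 1) = 2, i.e. (y − 3) = (2/3)·(x − 1).
Rewrite the budget in excess-of-subsistence terms: 6·(x − 1) + 3·(y − 3) = 111 − 6·1 − 3·3 = 96.
Substituting, 8·(x − 1) = 96, so x − 1 = 12 and x* = 13.
Then y − 3 = (2/3)·12 = 8, so y* = 11.

x* = 13, y* = 11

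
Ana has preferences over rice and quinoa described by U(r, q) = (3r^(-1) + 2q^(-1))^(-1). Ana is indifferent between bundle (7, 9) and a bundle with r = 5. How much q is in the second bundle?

U depends on (r, q) only through S = 3r^(-1) + 2q^(-1), so equal utility means equal S. At (7, 9): S = 41/63.
With r = 5: 3·5^(-1) = 0.6, so 2q^(-1) = 41/63 − 0.6 = 16/315, i.e. q^(-1) = 8/315.
Hence q = 1/(8/315) = 39.375.
Check: U(5, 39.375) = 1.5366.

q = 39.375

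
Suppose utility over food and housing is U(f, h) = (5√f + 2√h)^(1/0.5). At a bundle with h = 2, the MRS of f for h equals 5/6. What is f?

f = 18

For CES with ρ = 0.5, MRS = (5/2)·√(h/f).
Setting (5/2)·√(2/f) = 5/6 gives √(2/f) = 1/3, so 2/f = 1/9 and f = 18.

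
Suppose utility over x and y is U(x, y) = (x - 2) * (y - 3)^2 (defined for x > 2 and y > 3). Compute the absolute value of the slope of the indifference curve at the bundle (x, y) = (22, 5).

MU_x = (y−3)^2, MU_y = 2·(x−2)·(y−3).
MRS = (1/2)·(y−3)/(x−2).
At (22, 5): MRS = 0.05.
The indifference curve has slope −0.05 at this bundle.

MRS = 0.05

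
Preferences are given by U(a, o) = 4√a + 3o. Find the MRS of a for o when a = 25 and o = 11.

MU_a = 4/(2√a), MU_o = 3.
MRS = 4/(2√a) ÷ 3.
At (25, 11): MRS = 2/15.
That is, one extra unit of a is worth 2/15 units of o at the margin.

MRS = 2/15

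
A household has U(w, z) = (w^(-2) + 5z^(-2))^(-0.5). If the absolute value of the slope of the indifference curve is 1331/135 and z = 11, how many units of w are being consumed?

w = 3

For CES with ρ = -2, MRS = (1/5)·(z/w)^3.
Setting (1/5)·(11/w)^3 = 1331/135 gives (11/w)^3 = 1331/27, so 11/w = 11/3 and w = 3.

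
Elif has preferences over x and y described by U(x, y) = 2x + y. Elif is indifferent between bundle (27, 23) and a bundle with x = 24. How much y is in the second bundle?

y = 29

U(27, 23) = 77.
Set U(24, y) = 77 and solve.
2·24 + y = 77 ⇒ y = 29 ⇒ y = 29.
Check: U(24, 29) = 77.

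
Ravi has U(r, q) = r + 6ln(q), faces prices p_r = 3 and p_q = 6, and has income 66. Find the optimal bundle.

r* = 16, q* = 3

MU_r = 1, MU_q = 6/q.
MRS = 1 ÷ (6/q).
Tangency: set MRS = p_r/p_q = 3/6 = 0.5.
MRS depends only on q: (1/6)·q = 0.5 ⇒ q* = 0.5/(1/6) = 3.
From the budget, 3·r = 66 − 6·3 = 48, so r* = 16.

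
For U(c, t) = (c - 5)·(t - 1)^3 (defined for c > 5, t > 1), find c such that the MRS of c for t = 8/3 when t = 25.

MU_c = (t−1)^3, MU_t = 3·(c−5)·(t−1)^2.
MRS = (1/3)·(t−1)/(c−5).
Substitute t = 25: MRS = 8/(c − 5). Setting this equal to 8/3 gives c − 5 = 8/(8/3) = 3, so c = 8.

c = 8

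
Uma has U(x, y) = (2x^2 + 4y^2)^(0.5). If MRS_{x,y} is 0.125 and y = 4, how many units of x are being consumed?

x = 1

For CES with ρ = 2, MRS = (2/4)·(y/x)^(-1).
Setting (2/4)·(4/x)^(-1) = 0.125 gives (4/x)^(-1) = 0.25, so 4/x = 4 and x = 1.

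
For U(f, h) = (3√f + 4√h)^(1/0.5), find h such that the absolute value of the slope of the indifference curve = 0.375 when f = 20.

h = 5

For CES with ρ = 0.5, MRS = (3/4)·√(h/f).
Setting (3/4)·√(h/20) = 0.375 gives √(h/20) = 0.5, so h/20 = 0.25 and h = 5.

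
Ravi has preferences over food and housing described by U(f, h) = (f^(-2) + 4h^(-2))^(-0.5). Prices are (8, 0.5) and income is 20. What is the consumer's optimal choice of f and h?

For CES with ρ = -2, MRS = (1/4)·(h/f)^3.
Tangency: set MRS = p_f/p_h = 8/0.5 = 16.
So (h/f)^3 = 64; taking the cube root, h/f = 4, i.e. h = 4·f.
Substitute into the budget 8·f + 0.5·h = 20: 10·f = 20, so f* = 2 and h* = 4·2 = 8.

f* = 2, h* = 8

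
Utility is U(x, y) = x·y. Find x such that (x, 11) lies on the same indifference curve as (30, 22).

x = 60

U(30, 22) = 660.
Set U(x, 11) = 660 and solve.
With y = 11: x = 660/11 = 60.
Check: U(60, 11) = 660.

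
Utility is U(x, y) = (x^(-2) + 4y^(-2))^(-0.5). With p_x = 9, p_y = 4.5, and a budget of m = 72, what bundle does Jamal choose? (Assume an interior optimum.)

x* = 4, y* = 8

For CES with ρ = -2, MRS = (1/4)·(y/x)^3.
Tangency: set MRS = p_x/p_y = 9/4.5 = 2.
So (y/x)^3 = 8; taking the cube root, y/x = 2, i.e. y = 2·x.
Substitute into the budget 9·x + 4.5·y = 72: 18·x = 72, so x* = 4 and y* = 2·4 = 8.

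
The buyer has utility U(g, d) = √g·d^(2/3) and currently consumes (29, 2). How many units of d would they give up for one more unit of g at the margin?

MRS = 3/58

MU_g = 0.5·g^(-0.5)·d^(2/3) and MU_d = 2/3·√g·d^(-1/3).
MRS = MU_g/MU_d = (0.75)·d/g.
At (29, 2): MRS = 3/58.
The indifference curve has slope −3/58 at this bundle.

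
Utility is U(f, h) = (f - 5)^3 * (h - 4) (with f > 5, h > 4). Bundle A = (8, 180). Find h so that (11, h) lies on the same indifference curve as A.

U(8, 180) = 4752.
Set U(11, h) = 4752 and solve.
With f = 11: (11 − 5)^3 = 216, so (h − 4) = 4752/216 = 22.
So h = 4 + 22 = 26.
Check: U(11, 26) = 4752.

h = 26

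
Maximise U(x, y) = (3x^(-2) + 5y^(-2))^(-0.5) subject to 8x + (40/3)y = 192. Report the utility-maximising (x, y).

For CES with ρ = -2, MRS = (3/5)·(y/x)^3.
Tangency: set MRS = p_x/p_y = 8/(40/3) = 0.6.
So (y/x)^3 = 1; taking the cube root, y/x = 1, i.e. y = x.
Substitute into the budget 8·x + (40/3)·y = 192: (64/3)·x = 192, so x* = 9 and y* = 9.

x* = 9, y* = 9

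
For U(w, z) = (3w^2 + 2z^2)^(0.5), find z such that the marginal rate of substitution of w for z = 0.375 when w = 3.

For CES with ρ = 2, MRS = (3/2)·(z/w)^(-1).
Setting (3/2)·(z/3)^(-1) = 0.375 gives (z/3)^(-1) = 0.25, so z/3 = 4 and z = 12.

z = 12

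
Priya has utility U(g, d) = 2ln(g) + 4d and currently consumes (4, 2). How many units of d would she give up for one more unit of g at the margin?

MRS = 0.125

MU_g = 2/g, MU_d = 4.
MRS = 2/g ÷ 4.
At (4, 2): MRS = 0.125.
The indifference curve has slope −0.125 at this bundle.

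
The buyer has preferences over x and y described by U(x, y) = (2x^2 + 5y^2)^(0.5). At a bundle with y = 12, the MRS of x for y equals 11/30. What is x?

x = 11

For CES with ρ = 2, MRS = (2/5)·(y/x)^(-1).
Setting (2/5)·(12/x)^(-1) = 11/30 gives (12/x)^(-1) = 11/12, so 12/x = 12/11 and x = 11.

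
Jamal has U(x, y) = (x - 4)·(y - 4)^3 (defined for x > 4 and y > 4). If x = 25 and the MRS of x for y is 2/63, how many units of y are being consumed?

y = 6

MU_x = (y−4)^3, MU_y = 3·(x−4)·(y−4)^2.
MRS = (1/3)·(y−4)/(x−4).
Substitute x = 25: MRS = (y − 4)/63. Setting this equal to 2/63 gives y − 4 = (2/63)·63 = 2, so y = 6.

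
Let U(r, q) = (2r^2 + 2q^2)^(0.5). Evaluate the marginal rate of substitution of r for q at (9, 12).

MRS = 0.75

For CES with ρ = 2, MRS = (q/r)^(-1).
At (9, 12): MRS = 0.75.
So at (9, 12) the consumer would give up 0.75 units of q for one more unit of r.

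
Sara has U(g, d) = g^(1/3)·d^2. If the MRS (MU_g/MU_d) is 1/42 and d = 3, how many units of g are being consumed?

MU_g = 1/3·g^(-2/3)·d^2 and MU_d = 2·g^(1/3)·d.
MRS = MU_g/MU_d = (1/6)·d/g.
Substitute d = 3: MRS = 0.5/g. Setting 0.5/g = 1/42 gives g = 0.5/(1/42) = 21.

g = 21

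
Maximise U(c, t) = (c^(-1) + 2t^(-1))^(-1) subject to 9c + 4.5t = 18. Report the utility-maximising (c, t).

c* = 1, t* = 2

For CES with ρ = -1, MRS = (1/2)·(t/c)^2.
Tangency: set MRS = p_c/p_t = 9/4.5 = 2.
So (t/c)^2 = 4; taking the square root, t/c = 2, i.e. t = 2·c.
Substitute into the budget 9·c + 4.5·t = 18: 18·c = 18, so c* = 1 and t* = 2·1 = 2.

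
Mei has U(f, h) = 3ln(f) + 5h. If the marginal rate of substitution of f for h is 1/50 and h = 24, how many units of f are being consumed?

f = 30

MU_f = 3/f, MU_h = 5.
MRS = 3/f ÷ 5.
MRS depends only on f: 0.6/f = 1/50 ⇒ f = 0.6/(1/50) = 30.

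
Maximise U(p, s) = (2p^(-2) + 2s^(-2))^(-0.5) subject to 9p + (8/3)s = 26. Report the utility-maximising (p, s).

For CES with ρ = -2, MRS = (s/p)^3.
Tangency: set MRS = p_p/p_s = 9/(8/3) = 3.375.
So (s/p)^3 = 3.375; taking the cube root, s/p = 1.5, i.e. s = 1.5·p.
Substitute into the budget 9·p + (8/3)·s = 26: 13·p = 26, so p* = 2 and s* = 1.5·2 = 3.

p* = 2, s* = 3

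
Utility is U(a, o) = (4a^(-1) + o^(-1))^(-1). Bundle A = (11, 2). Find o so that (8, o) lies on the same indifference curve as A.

U depends on (a, o) only through S = 4a^(-1) + o^(-1), so equal utility means equal S. At (11, 2): S = 19/22.
With a = 8: 4·8^(-1) = 0.5, so o^(-1) = 19/22 − 0.5 = 4/11.
Hence o = 1/(4/11) = 2.75.
Check: U(8, 2.75) = 1.1579.

o = 2.75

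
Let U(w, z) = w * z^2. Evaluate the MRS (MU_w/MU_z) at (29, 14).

MU_w = z^2 and MU_z = 2·w·z.
MRS = MU_w/MU_z = (1/2)·z/w.
At (29, 14): MRS = 7/29.
So at (29, 14) the consumer would give up 7/29 units of z for one more unit of w.

MRS = 7/29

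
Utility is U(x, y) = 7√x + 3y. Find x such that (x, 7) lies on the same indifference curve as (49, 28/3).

U(49, 28/3) = 77.
Set U(x, 7) = 77 and solve.
With y = 7: 7√x = 77 − 3·7 = 56, so √x = 8 and x = 64.
Check: U(64, 7) = 77.

x = 64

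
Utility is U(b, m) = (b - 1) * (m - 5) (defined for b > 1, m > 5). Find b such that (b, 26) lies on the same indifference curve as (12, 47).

b = 23

U(12, 47) = 462.
Set U(b, 26) = 462 and solve.
With m = 26: (26 − 5) = 21, so (b − 1) = 462/21 = 22.
So b = 1 + 22 = 23.
Check: U(23, 26) = 462.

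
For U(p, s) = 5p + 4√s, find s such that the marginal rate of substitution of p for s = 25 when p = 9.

s = 100

MU_p = 5, MU_s = 4/(2√s).
MRS = 5 ÷ (4/(2√s)).
MRS depends only on s: 2.5·√s = 25 ⇒ √s = 25/2.5 = 10 ⇒ s = 100.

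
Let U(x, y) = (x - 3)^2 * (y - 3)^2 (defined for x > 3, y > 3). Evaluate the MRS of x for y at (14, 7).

MU_x = 2·(x−3)·(y−3)^2, MU_y = 2·(x−3)^2·(y−3).
MRS = (y−3)/(x−3).
At (14, 7): MRS = 4/11.
That is, one extra unit of x is worth 4/11 units of y at the margin.

MRS = 4/11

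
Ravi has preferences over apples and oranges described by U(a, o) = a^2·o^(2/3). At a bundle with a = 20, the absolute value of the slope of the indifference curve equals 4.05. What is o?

MU_a = 2·a·o^(2/3) and MU_o = 2/3·a^2·o^(-1/3).
MRS = MU_a/MU_o = (3)·o/a.
Substitute a = 20: MRS = o/(20/3). Setting o/(20/3) = 4.05 gives o = 4.05·(20/3) = 27.

o = 27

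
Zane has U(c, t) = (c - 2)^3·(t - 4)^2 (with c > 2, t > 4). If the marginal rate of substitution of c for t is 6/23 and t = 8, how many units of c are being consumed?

MU_c = 3·(c−2)^2·(t−4)^2, MU_t = 2·(c−2)^3·(t−4).
MRS = (3/2)·(t−4)/(c−2).
Substitute t = 8: MRS = 6/(c − 2). Setting this equal to 6/23 gives c − 2 = 6/(6/23) = 23, so c = 25.

c = 25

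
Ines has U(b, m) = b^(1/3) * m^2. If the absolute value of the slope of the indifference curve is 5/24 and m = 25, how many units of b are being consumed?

b = 20

MU_b = 1/3·b^(-2/3)·m^2 and MU_m = 2·b^(1/3)·m.
MRS = MU_b/MU_m = (1/6)·m/b.
Substitute m = 25: MRS = (25/6)/b. Setting (25/6)/b = 5/24 gives b = (25/6)/(5/24) = 20.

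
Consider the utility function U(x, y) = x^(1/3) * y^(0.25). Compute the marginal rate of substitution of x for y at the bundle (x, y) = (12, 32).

MU_x = 1/3·x^(-2/3)·y^(0.25) and MU_y = 0.25·x^(1/3)·y^(-0.75).
MRS = MU_x/MU_y = (4/3)·y/x.
At (12, 32): MRS = 32/9.
So at (12, 32) the consumer would give up 32/9 units of y for one more unit of x.

MRS = 32/9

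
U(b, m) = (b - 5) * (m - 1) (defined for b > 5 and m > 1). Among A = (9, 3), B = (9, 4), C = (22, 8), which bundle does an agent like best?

Bundle C

Evaluate utility at each bundle:
U(A) = 8.
U(B) = 12.
U(C) = 119.
Highest utility is C, so C ≻ B ≻ A.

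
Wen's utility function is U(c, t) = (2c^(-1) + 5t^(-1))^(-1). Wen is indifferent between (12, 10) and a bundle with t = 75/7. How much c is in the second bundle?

c = 10

U depends on (c, t) only through S = 2c^(-1) + 5t^(-1), so equal utility means equal S. At (12, 10): S = 2/3.
With t = 75/7: 5·(75/7)^(-1) = 7/15, so 2c^(-1) = 2/3 − 7/15 = 0.2, i.e. c^(-1) = 0.1.
Hence c = 1/0.1 = 10.
Check: U(10, 75/7) = 1.5.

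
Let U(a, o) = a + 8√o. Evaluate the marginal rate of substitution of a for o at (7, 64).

MRS = 2

MU_a = 1, MU_o = 8/(2√o).
MRS = 1 ÷ (8/(2√o)).
At (7, 64): MRS = 2.
That is, one extra unit of a is worth 2 units of o at the margin.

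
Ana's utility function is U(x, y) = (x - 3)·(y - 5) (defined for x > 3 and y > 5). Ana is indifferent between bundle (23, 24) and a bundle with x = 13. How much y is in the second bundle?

y = 43

U(23, 24) = 380.
Set U(13, y) = 380 and solve.
With x = 13: (13 − 3) = 10, so (y − 5) = 380/10 = 38.
So y = 5 + 38 = 43.
Check: U(13, 43) = 380.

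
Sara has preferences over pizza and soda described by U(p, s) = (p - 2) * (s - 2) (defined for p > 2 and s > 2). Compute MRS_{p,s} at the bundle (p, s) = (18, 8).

MU_p = (s−2), MU_s = (p−2).
MRS = (s−2)/(p−2).
At (18, 8): MRS = 0.375.
The indifference curve has slope −0.375 at this bundle.

MRS = 0.375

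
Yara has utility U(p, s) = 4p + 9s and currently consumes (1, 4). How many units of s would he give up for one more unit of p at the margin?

MU_p = 4, MU_s = 9, so MRS = 4/9 at every bundle.
At (1, 4): MRS = 4/9.
So at (1, 4) the consumer would give up 4/9 units of s for one more unit of p.

MRS = 4/9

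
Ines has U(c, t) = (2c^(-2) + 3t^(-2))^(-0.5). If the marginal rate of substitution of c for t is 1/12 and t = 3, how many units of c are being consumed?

For CES with ρ = -2, MRS = (2/3)·(t/c)^3.
Setting (2/3)·(3/c)^3 = 1/12 gives (3/c)^3 = 0.125, so 3/c = 0.5 and c = 6.

c = 6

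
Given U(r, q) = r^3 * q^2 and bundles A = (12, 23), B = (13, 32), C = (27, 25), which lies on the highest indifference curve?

Bundle C

Evaluate utility at each bundle:
U(A) = 914112.
U(B) = 2249728.
U(C) = 12301875.
Highest utility is C, so C ≻ B ≻ A.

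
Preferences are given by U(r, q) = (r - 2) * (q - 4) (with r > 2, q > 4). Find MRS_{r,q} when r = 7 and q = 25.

MRS = 4.2

MU_r = (q−4), MU_q = (r−2).
MRS = (q−4)/(r−2).
At (7, 25): MRS = 4.2.
So at (7, 25) the consumer would give up 4.2 units of q for one more unit of r.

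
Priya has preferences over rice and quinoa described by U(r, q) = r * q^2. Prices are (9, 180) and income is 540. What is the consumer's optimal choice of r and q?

MU_r = q^2 and MU_q = 2·r·q.
MRS = MU_r/MU_q = (1/2)·q/r.
Tangency: set MRS = p_r/p_q = 9/180 = 0.05.
So (1/2)·q/r = 0.05, i.e. q = 0.1·r.
Substitute into the budget 9·r + 180·q = 540: 27·r = 540, so r* = 20.
Then q* = 0.1·20 = 2.

r* = 20, q* = 2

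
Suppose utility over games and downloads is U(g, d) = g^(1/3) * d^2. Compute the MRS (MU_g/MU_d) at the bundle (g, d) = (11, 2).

MU_g = 1/3·g^(-2/3)·d^2 and MU_d = 2·g^(1/3)·d.
MRS = MU_g/MU_d = (1/6)·d/g.
At (11, 2): MRS = 1/33.
The indifference curve has slope −1/33 at this bundle.

MRS = 1/33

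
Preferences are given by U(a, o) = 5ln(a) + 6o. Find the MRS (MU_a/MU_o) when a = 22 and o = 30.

MRS = 5/132

MU_a = 5/a, MU_o = 6.
MRS = 5/a ÷ 6.
At (22, 30): MRS = 5/132.
That is, one extra unit of a is worth 5/132 units of o at the margin.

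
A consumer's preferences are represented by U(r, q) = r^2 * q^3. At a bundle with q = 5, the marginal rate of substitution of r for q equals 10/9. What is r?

r = 3

MU_r = 2·r·q^3 and MU_q = 3·r^2·q^2.
MRS = MU_r/MU_q = (2/3)·q/r.
Substitute q = 5: MRS = (10/3)/r. Setting (10/3)/r = 10/9 gives r = (10/3)/(10/9) = 3.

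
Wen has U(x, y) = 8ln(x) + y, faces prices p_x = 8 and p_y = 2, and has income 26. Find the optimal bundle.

MU_x = 8/x, MU_y = 1.
MRS = 8/x ÷ 1.
Tangency: set MRS = p_x/p_y = 8/2 = 4.
MRS depends only on x: 8/x = 4 ⇒ x* = 8/4 = 2.
From the budget, 2·y = 26 − 8·2 = 10, so y* = 5.

x* = 2, y* = 5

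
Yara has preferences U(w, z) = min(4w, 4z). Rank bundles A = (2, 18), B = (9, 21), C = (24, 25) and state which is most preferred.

Evaluate utility at each bundle:
U(A) = 8.
U(B) = 36.
U(C) = 96.
Highest utility is C, so C ≻ B ≻ A.

Bundle C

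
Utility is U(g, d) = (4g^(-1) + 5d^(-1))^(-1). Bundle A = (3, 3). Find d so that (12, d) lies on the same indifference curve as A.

U depends on (g, d) only through S = 4g^(-1) + 5d^(-1), so equal utility means equal S. At (3, 3): S = 3.
With g = 12: 4·12^(-1) = 1/3, so 5d^(-1) = 3 − 1/3 = 8/3, i.e. d^(-1) = 8/15.
Hence d = 1/(8/15) = 1.875.
Check: U(12, 1.875) = 0.3333.

d = 1.875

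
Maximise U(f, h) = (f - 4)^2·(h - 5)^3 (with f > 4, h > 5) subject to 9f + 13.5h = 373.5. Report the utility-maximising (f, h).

f* = 16, h* = 17

MU_f = 2·(f−4)·(h−5)^3, MU_h = 3·(f−4)^2·(h−5)^2.
MRS = (2/3)·(h−5)/(f−4).
Tangency: set MRS = p_f/p_h = 9/13.5 = 2/3.
So (2/3)·(h − 5)/(f − 4) = 2/3, i.e. (h − 5) = (f − 4).
Rewrite the budget in excess-of-subsistence terms: 9·(f − 4) + 13.5·(h − 5) = 373.5 − 9·4 − 13.5·5 = 270.
Substituting, 22.5·(f − 4) = 270, so f − 4 = 12 and f* = 16.
Then h − 5 = 12, so h* = 17.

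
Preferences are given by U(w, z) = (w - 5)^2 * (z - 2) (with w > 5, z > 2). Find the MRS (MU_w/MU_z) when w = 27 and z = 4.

MU_w = 2·(w−5)·(z−2), MU_z = (w−5)^2.
MRS = (2/1)·(z−2)/(w−5).
At (27, 4): MRS = 2/11.
The indifference curve has slope −2/11 at this bundle.

MRS = 2/11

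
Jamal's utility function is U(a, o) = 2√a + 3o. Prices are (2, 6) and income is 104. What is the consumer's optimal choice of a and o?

MU_a = 2/(2√a), MU_o = 3.
MRS = 2/(2√a) ÷ 3.
Tangency: set MRS = p_a/p_o = 2/6 = 1/3.
MRS depends only on a: (1/3)/√a = 1/3 ⇒ √a = (1/3)/(1/3) = 1 ⇒ a* = 1.
From the budget, 6·o = 104 − 2·1 = 102, so o* = 17.

a* = 1, o* = 17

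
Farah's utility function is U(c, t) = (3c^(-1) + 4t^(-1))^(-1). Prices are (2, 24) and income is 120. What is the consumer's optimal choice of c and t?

c* = 12, t* = 4

For CES with ρ = -1, MRS = (3/4)·(t/c)^2.
Tangency: set MRS = p_c/p_t = 2/24 = 1/12.
So (t/c)^2 = 1/9; taking the square root, t/c = 1/3, i.e. t = (1/3)·c.
Substitute into the budget 2·c + 24·t = 120: 10·c = 120, so c* = 12 and t* = (1/3)·12 = 4.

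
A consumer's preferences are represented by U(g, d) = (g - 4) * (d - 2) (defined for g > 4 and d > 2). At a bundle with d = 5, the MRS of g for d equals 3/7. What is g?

MU_g = (d−2), MU_d = (g−4).
MRS = (d−2)/(g−4).
Substitute d = 5: MRS = 3/(g − 4). Setting this equal to 3/7 gives g − 4 = 3/(3/7) = 7, so g = 11.

g = 11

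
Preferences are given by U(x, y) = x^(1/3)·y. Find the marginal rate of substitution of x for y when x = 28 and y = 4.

MRS = 1/21

MU_x = 1/3·x^(-2/3)·y and MU_y = x^(1/3).
MRS = MU_x/MU_y = (1/3)·y/x.
At (28, 4): MRS = 1/21.
The indifference curve has slope −1/21 at this bundle.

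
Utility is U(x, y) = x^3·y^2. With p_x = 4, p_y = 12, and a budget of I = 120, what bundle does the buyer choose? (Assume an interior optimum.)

MU_x = 3·x^2·y^2 and MU_y = 2·x^3·y.
MRS = MU_x/MU_y = (3/2)·y/x.
Tangency: set MRS = p_x/p_y = 4/12 = 1/3.
So (3/2)·y/x = 1/3, i.e. y = (2/9)·x.
Substitute into the budget 4·x + 12·y = 120: (20/3)·x = 120, so x* = 18.
Then y* = (2/9)·18 = 4.

x* = 18, y* = 4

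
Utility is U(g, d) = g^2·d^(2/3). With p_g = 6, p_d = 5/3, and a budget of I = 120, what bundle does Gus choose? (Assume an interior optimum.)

MU_g = 2·g·d^(2/3) and MU_d = 2/3·g^2·d^(-1/3).
MRS = MU_g/MU_d = (3)·d/g.
Tangency: set MRS = p_g/p_d = 6/(5/3) = 3.6.
So (3)·d/g = 3.6, i.e. d = 1.2·g.
Substitute into the budget 6·g + (5/3)·d = 120: 8·g = 120, so g* = 15.
Then d* = 1.2·15 = 18.

g* = 15, d* = 18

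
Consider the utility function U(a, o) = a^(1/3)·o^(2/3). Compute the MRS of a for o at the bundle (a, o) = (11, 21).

MRS = 21/22

MU_a = 1/3·a^(-2/3)·o^(2/3) and MU_o = 2/3·a^(1/3)·o^(-1/3).
MRS = MU_a/MU_o = (0.5)·o/a.
At (11, 21): MRS = 21/22.
That is, one extra unit of a is worth 21/22 units of o at the margin.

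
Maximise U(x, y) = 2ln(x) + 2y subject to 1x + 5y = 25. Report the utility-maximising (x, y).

x* = 5, y* = 4

MU_x = 2/x, MU_y = 2.
MRS = 2/x ÷ 2.
Tangency: set MRS = p_x/p_y = 1/5 = 0.2.
MRS depends only on x: 1/x = 0.2 ⇒ x* = 1/0.2 = 5.
From the budget, 5·y = 25 − 1·5 = 20, so y* = 4.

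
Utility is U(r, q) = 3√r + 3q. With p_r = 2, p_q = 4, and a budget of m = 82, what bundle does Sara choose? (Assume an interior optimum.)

r* = 1, q* = 20

MU_r = 3/(2√r), MU_q = 3.
MRS = 3/(2√r) ÷ 3.
Tangency: set MRS = p_r/p_q = 2/4 = 0.5.
MRS depends only on r: 0.5/√r = 0.5 ⇒ √r = 0.5/0.5 = 1 ⇒ r* = 1.
From the budget, 4·q = 82 − 2·1 = 80, so q* = 20.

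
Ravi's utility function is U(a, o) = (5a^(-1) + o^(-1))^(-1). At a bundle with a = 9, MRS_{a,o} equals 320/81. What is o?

For CES with ρ = -1, MRS = (5/1)·(o/a)^2.
Setting (5/1)·(o/9)^2 = 320/81 gives (o/9)^2 = 64/81, so o/9 = 8/9 and o = 8.

o = 8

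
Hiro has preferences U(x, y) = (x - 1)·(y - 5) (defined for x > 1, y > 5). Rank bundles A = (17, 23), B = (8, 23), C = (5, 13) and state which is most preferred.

Evaluate utility at each bundle:
U(A) = 288.
U(B) = 126.
U(C) = 32.
Highest utility is A, so A ≻ B ≻ C.

Bundle A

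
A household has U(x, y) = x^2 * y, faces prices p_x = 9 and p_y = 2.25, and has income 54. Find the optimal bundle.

MU_x = 2·x·y and MU_y = x^2.
MRS = MU_x/MU_y = (2/1)·y/x.
Tangency: set MRS = p_x/p_y = 9/2.25 = 4.
So (2/1)·y/x = 4, i.e. y = 2·x.
Substitute into the budget 9·x + 2.25·y = 54: 13.5·x = 54, so x* = 4.
Then y* = 2·4 = 8.

x* = 4, y* = 8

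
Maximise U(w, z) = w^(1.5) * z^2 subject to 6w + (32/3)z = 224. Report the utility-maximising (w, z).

MU_w = 1.5·√w·z^2 and MU_z = 2·w^(1.5)·z.
MRS = MU_w/MU_z = (0.75)·z/w.
Tangency: set MRS = p_w/p_z = 6/(32/3) = 9/16.
So (0.75)·z/w = 9/16, i.e. z = 0.75·w.
Substitute into the budget 6·w + (32/3)·z = 224: 14·w = 224, so w* = 16.
Then z* = 0.75·16 = 12.

w* = 16, z* = 12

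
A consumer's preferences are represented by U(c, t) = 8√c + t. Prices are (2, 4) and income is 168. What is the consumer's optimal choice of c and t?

MU_c = 8/(2√c), MU_t = 1.
MRS = 8/(2√c) ÷ 1.
Tangency: set MRS = p_c/p_t = 2/4 = 0.5.
MRS depends only on c: 4/√c = 0.5 ⇒ √c = 4/0.5 = 8 ⇒ c* = 64.
From the budget, 4·t = 168 − 2·64 = 40, so t* = 10.

c* = 64, t* = 10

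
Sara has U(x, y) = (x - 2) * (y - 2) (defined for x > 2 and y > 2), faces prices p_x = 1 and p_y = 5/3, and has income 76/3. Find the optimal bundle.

x* = 12, y* = 8

MU_x = (y−2), MU_y = (x−2).
MRS = (y−2)/(x−2).
Tangency: set MRS = p_x/p_y = 1/(5/3) = 0.6.
So (y − 2)/(x − 2) = 0.6, i.e. (y − 2) = 0.6·(x − 2).
Rewrite the budget in excess-of-subsistence terms: 1·(x − 2) + (5/3)·(y − 2) = 76/3 − 1·2 − (5/3)·2 = 20.
Substituting, 2·(x − 2) = 20, so x − 2 = 10 and x* = 12.
Then y − 2 = 0.6·10 = 6, so y* = 8.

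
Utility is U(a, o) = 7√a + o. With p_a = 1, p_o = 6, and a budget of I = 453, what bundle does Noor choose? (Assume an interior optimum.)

MU_a = 7/(2√a), MU_o = 1.
MRS = 7/(2√a) ÷ 1.
Tangency: set MRS = p_a/p_o = 1/6.
MRS depends only on a: 3.5/√a = 1/6 ⇒ √a = 3.5/(1/6) = 21 ⇒ a* = 441.
From the budget, 6·o = 453 − 1·441 = 12, so o* = 2.

a* = 441, o* = 2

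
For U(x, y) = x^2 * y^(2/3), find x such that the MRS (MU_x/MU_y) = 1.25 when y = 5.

x = 12

MU_x = 2·x·y^(2/3) and MU_y = 2/3·x^2·y^(-1/3).
MRS = MU_x/MU_y = (3)·y/x.
Substitute y = 5: MRS = 15/x. Setting 15/x = 1.25 gives x = 15/1.25 = 12.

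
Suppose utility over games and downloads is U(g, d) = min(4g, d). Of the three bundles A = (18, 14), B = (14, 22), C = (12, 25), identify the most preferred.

Evaluate utility at each bundle:
U(A) = 14.
U(B) = 22.
U(C) = 25.
Highest utility is C, so C ≻ B ≻ A.

Bundle C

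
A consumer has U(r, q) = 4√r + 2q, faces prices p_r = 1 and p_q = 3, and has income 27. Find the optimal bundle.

r* = 9, q* = 6

MU_r = 4/(2√r), MU_q = 2.
MRS = 4/(2√r) ÷ 2.
Tangency: set MRS = p_r/p_q = 1/3.
MRS depends only on r: 1/√r = 1/3 ⇒ √r = 1/(1/3) = 3 ⇒ r* = 9.
From the budget, 3·q = 27 − 1·9 = 18, so q* = 6.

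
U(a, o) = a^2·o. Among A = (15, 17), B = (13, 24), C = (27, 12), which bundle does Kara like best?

Evaluate utility at each bundle:
U(A) = 3825.
U(B) = 4056.
U(C) = 8748.
Highest utility is C, so C ≻ B ≻ A.

Bundle C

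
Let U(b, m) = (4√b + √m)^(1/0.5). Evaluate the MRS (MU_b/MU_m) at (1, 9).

MRS = 12

For CES with ρ = 0.5, MRS = (4/1)·√(m/b).
At (1, 9): MRS = 12.
So at (1, 9) the consumer would give up 12 units of m for one more unit of b.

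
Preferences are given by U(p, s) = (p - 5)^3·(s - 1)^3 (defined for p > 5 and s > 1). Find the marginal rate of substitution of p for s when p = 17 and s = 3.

MU_p = 3·(p−5)^2·(s−1)^3, MU_s = 3·(p−5)^3·(s−1)^2.
MRS = (s−1)/(p−5).
At (17, 3): MRS = 1/6.
The indifference curve has slope −1/6 at this bundle.

MRS = 1/6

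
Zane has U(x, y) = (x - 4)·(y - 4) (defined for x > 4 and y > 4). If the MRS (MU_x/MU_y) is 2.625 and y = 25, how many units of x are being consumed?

MU_x = (y−4), MU_y = (x−4).
MRS = (y−4)/(x−4).
Substitute y = 25: MRS = 21/(x − 4). Setting this equal to 2.625 gives x − 4 = 21/2.625 = 8, so x = 12.

x = 12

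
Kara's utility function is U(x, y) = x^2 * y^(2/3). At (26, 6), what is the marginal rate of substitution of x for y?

MRS = 9/13

MU_x = 2·x·y^(2/3) and MU_y = 2/3·x^2·y^(-1/3).
MRS = MU_x/MU_y = (3)·y/x.
At (26, 6): MRS = 9/13.
The indifference curve has slope −9/13 at this bundle.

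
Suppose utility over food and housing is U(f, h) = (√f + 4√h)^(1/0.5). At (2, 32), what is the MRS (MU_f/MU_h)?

For CES with ρ = 0.5, MRS = (1/4)·√(h/f).
At (2, 32): MRS = 1.
The indifference curve has slope −1 at this bundle.

MRS = 1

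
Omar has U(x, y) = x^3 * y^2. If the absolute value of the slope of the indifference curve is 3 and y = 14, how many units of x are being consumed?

MU_x = 3·x^2·y^2 and MU_y = 2·x^3·y.
MRS = MU_x/MU_y = (3/2)·y/x.
Substitute y = 14: MRS = 21/x. Setting 21/x = 3 gives x = 21/3 = 7.

x = 7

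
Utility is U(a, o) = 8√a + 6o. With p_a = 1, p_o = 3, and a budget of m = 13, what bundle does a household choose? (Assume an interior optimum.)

MU_a = 8/(2√a), MU_o = 6.
MRS = 8/(2√a) ÷ 6.
Tangency: set MRS = p_a/p_o = 1/3.
MRS depends only on a: (2/3)/√a = 1/3 ⇒ √a = (2/3)/(1/3) = 2 ⇒ a* = 4.
From the budget, 3·o = 13 − 1·4 = 9, so o* = 3.

a* = 4, o* = 3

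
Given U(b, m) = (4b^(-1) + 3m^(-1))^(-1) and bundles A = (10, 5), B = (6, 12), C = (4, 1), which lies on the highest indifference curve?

Bundle B

Evaluate utility at each bundle:
U(A) = 1.000.
U(B) = 1.091.
U(C) = 0.250.
Highest utility is B, so B ≻ A ≻ C.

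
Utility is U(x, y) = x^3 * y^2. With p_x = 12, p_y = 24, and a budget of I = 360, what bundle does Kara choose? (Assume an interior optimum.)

x* = 18, y* = 6

MU_x = 3·x^2·y^2 and MU_y = 2·x^3·y.
MRS = MU_x/MU_y = (3/2)·y/x.
Tangency: set MRS = p_x/p_y = 12/24 = 0.5.
So (3/2)·y/x = 0.5, i.e. y = (1/3)·x.
Substitute into the budget 12·x + 24·y = 360: 20·x = 360, so x* = 18.
Then y* = (1/3)·18 = 6.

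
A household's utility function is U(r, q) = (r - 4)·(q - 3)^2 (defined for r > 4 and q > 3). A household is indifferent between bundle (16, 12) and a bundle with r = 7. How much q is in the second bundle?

U(16, 12) = 972.
Set U(7, q) = 972 and solve.
With r = 7: (7 − 4) = 3, so (q − 3)^2 = 972/3 = 324.
Taking the square root (with q > 3): q − 3 = 18, so q = 21.
Check: U(7, 21) = 972.

q = 21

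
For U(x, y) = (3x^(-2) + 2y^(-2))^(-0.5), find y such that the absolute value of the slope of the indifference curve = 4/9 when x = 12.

y = 8

For CES with ρ = -2, MRS = (3/2)·(y/x)^3.
Setting (3/2)·(y/12)^3 = 4/9 gives (y/12)^3 = 8/27, so y/12 = 2/3 and y = 8.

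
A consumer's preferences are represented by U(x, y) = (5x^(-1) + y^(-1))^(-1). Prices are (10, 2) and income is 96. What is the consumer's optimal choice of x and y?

For CES with ρ = -1, MRS = (5/1)·(y/x)^2.
Tangency: set MRS = p_x/p_y = 10/2 = 5.
So (y/x)^2 = 1; taking the square root, y/x = 1, i.e. y = x.
Substitute into the budget 10·x + 2·y = 96: 12·x = 96, so x* = 8 and y* = 8.

x* = 8, y* = 8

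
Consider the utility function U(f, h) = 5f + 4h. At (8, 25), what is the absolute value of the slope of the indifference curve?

MU_f = 5, MU_h = 4, so MRS = 5/4 = 1.25 at every bundle.
At (8, 25): MRS = 1.25.
The indifference curve has slope −1.25 at this bundle.

MRS = 1.25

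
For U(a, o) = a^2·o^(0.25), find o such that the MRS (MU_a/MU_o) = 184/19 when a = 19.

o = 23

MU_a = 2·a·o^(0.25) and MU_o = 0.25·a^2·o^(-0.75).
MRS = MU_a/MU_o = (8)·o/a.
Substitute a = 19: MRS = o/2.375. Setting o/2.375 = 184/19 gives o = (184/19)·2.375 = 23.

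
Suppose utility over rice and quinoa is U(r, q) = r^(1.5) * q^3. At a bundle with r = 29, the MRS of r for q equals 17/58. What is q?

q = 17

MU_r = 1.5·√r·q^3 and MU_q = 3·r^(1.5)·q^2.
MRS = MU_r/MU_q = (0.5)·q/r.
Substitute r = 29: MRS = q/58. Setting q/58 = 17/58 gives q = (17/58)·58 = 17.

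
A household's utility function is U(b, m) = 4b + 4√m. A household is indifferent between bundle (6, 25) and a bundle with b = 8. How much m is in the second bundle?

m = 9

U(6, 25) = 44.
Set U(8, m) = 44 and solve.
With b = 8: 4√m = 44 − 4·8 = 12, so √m = 3 and m = 9.
Check: U(8, 9) = 44.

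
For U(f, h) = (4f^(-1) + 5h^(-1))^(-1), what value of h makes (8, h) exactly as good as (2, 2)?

U depends on (f, h) only through S = 4f^(-1) + 5h^(-1), so equal utility means equal S. At (2, 2): S = 4.5.
With f = 8: 4·8^(-1) = 0.5, so 5h^(-1) = 4.5 − 0.5 = 4, i.e. h^(-1) = 0.8.
Hence h = 1/0.8 = 1.25.
Check: U(8, 1.25) = 0.2222.

h = 1.25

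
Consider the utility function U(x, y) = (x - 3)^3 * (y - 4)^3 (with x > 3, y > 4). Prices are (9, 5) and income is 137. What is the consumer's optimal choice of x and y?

MU_x = 3·(x−3)^2·(y−4)^3, MU_y = 3·(x−3)^3·(y−4)^2.
MRS = (y−4)/(x−3).
Tangency: set MRS = p_x/p_y = 9/5 = 1.8.
So (y − 4)/(x − 3) = 1.8, i.e. (y − 4) = 1.8·(x − 3).
Rewrite the budget in excess-of-subsistence terms: 9·(x − 3) + 5·(y − 4) = 137 − 9·3 − 5·4 = 90.
Substituting, 18·(x − 3) = 90, so x − 3 = 5 and x* = 8.
Then y − 4 = 1.8·5 = 9, so y* = 13.

x* = 8, y* = 13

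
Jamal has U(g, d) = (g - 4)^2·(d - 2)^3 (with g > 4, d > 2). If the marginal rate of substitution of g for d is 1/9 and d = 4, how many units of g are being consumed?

MU_g = 2·(g−4)·(d−2)^3, MU_d = 3·(g−4)^2·(d−2)^2.
MRS = (2/3)·(d−2)/(g−4).
Substitute d = 4: MRS = (4/3)/(g − 4). Setting this equal to 1/9 gives g − 4 = (4/3)/(1/9) = 12, so g = 16.

g = 16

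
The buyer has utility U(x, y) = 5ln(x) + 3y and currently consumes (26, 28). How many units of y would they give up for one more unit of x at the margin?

MU_x = 5/x, MU_y = 3.
MRS = 5/x ÷ 3.
At (26, 28): MRS = 5/78.
So at (26, 28) the consumer would give up 5/78 units of y for one more unit of x.

MRS = 5/78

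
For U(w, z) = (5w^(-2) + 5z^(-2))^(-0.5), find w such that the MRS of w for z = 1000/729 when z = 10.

w = 9

For CES with ρ = -2, MRS = (z/w)^3.
Setting (10/w)^3 = 1000/729 gives 10/w = 10/9 and w = 9.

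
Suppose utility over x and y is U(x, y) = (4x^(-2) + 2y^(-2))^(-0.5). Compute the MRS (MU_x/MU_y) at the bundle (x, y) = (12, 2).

MRS = 1/108

For CES with ρ = -2, MRS = (4/2)·(y/x)^3.
At (12, 2): MRS = 1/108.
So at (12, 2) the consumer would give up 1/108 units of y for one more unit of x.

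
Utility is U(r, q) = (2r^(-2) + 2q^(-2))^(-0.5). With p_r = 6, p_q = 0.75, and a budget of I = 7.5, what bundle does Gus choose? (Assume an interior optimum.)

For CES with ρ = -2, MRS = (q/r)^3.
Tangency: set MRS = p_r/p_q = 6/0.75 = 8.
So (q/r)^3 = 8; taking the cube root, q/r = 2, i.e. q = 2·r.
Substitute into the budget 6·r + 0.75·q = 7.5: 7.5·r = 7.5, so r* = 1 and q* = 2·1 = 2.

r* = 1, q* = 2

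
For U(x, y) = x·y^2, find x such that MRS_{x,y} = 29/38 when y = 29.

x = 19

MU_x = y^2 and MU_y = 2·x·y.
MRS = MU_x/MU_y = (1/2)·y/x.
Substitute y = 29: MRS = 14.5/x. Setting 14.5/x = 29/38 gives x = 14.5/(29/38) = 19.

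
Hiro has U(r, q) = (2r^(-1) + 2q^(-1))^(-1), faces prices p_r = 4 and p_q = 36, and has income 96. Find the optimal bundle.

r* = 6, q* = 2

For CES with ρ = -1, MRS = (q/r)^2.
Tangency: set MRS = p_r/p_q = 4/36 = 1/9.
So (q/r)^2 = 1/9; taking the square root, q/r = 1/3, i.e. q = (1/3)·r.
Substitute into the budget 4·r + 36·q = 96: 16·r = 96, so r* = 6 and q* = (1/3)·6 = 2.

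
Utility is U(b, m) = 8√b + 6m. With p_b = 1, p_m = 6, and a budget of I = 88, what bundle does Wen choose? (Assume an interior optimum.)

MU_b = 8/(2√b), MU_m = 6.
MRS = 8/(2√b) ÷ 6.
Tangency: set MRS = p_b/p_m = 1/6.
MRS depends only on b: (2/3)/√b = 1/6 ⇒ √b = (2/3)/(1/6) = 4 ⇒ b* = 16.
From the budget, 6·m = 88 − 1·16 = 72, so m* = 12.

b* = 16, m* = 12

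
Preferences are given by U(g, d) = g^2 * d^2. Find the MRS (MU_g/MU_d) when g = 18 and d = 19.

MRS = 19/18

MU_g = 2·g·d^2 and MU_d = 2·g^2·d.
MRS = MU_g/MU_d = d/g.
At (18, 19): MRS = 19/18.
So at (18, 19) the consumer would give up 19/18 units of d for one more unit of g.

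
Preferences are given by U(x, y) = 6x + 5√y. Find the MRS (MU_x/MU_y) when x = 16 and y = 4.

MRS = 4.8

MU_x = 6, MU_y = 5/(2√y).
MRS = 6 ÷ (5/(2√y)).
At (16, 4): MRS = 4.8.
So at (16, 4) the consumer would give up 4.8 units of y for one more unit of x.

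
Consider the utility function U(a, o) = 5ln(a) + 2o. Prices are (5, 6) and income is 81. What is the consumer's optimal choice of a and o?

a* = 3, o* = 11

MU_a = 5/a, MU_o = 2.
MRS = 5/a ÷ 2.
Tangency: set MRS = p_a/p_o = 5/6.
MRS depends only on a: 2.5/a = 5/6 ⇒ a* = 2.5/(5/6) = 3.
From the budget, 6·o = 81 − 5·3 = 66, so o* = 11.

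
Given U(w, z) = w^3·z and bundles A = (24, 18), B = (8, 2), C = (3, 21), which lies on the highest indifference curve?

Bundle A

Evaluate utility at each bundle:
U(A) = 248832.
U(B) = 1024.
U(C) = 567.
Highest utility is A, so A ≻ B ≻ C.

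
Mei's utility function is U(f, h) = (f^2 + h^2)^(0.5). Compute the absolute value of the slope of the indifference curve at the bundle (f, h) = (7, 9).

For CES with ρ = 2, MRS = (h/f)^(-1).
At (7, 9): MRS = 7/9.
So at (7, 9) the consumer would give up 7/9 units of h for one more unit of f.

MRS = 7/9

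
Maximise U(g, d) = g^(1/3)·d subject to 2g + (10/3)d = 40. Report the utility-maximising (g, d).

g* = 5, d* = 9

MU_g = 1/3·g^(-2/3)·d and MU_d = g^(1/3).
MRS = MU_g/MU_d = (1/3)·d/g.
Tangency: set MRS = p_g/p_d = 2/(10/3) = 0.6.
So (1/3)·d/g = 0.6, i.e. d = 1.8·g.
Substitute into the budget 2·g + (10/3)·d = 40: 8·g = 40, so g* = 5.
Then d* = 1.8·5 = 9.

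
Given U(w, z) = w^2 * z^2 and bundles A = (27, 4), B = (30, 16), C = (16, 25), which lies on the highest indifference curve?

Bundle B

Evaluate utility at each bundle:
U(A) = 11664.
U(B) = 230400.
U(C) = 160000.
Highest utility is B, so B ≻ C ≻ A.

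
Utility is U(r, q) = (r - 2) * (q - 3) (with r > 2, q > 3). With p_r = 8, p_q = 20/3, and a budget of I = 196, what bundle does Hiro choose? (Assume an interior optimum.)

r* = 12, q* = 15

MU_r = (q−3), MU_q = (r−2).
MRS = (q−3)/(r−2).
Tangency: set MRS = p_r/p_q = 8/(20/3) = 1.2.
So (q − 3)/(r − 2) = 1.2, i.e. (q − 3) = 1.2·(r − 2).
Rewrite the budget in excess-of-subsistence terms: 8·(r − 2) + (20/3)·(q − 3) = 196 − 8·2 − (20/3)·3 = 160.
Substituting, 16·(r − 2) = 160, so r − 2 = 10 and r* = 12.
Then q − 3 = 1.2·10 = 12, so q* = 15.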